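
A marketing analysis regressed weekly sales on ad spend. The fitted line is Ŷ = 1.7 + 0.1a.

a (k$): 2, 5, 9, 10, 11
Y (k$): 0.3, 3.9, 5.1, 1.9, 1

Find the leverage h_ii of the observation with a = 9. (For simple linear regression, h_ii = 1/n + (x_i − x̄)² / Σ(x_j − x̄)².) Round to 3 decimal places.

h = 0.245

ā = (2 + 5 + 9 + 10 + 11)/5 = 7.4
Σ(a − ā)² = 29.16 + 5.76 + 2.56 + 6.76 + 12.96 = 57.2
h = 1/5 + (1.6)²/57.2 = 0.2 + 0.0447552 = 0.245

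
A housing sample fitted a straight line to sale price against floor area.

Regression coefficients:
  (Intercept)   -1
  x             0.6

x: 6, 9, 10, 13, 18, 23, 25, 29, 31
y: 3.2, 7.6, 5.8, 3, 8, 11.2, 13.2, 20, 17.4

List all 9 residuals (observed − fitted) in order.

0.6, 3.2, 0.8, -3.8, -1.8, -1.6, -0.8, 3.6, -0.2

x=6: ŷ = -1 + 0.6·6 = 2.6; e = 3.2 − 2.6 = 0.6
x=9: ŷ = -1 + 0.6·9 = 4.4; e = 7.6 − 4.4 = 3.2
x=10: ŷ = -1 + 0.6·10 = 5; e = 5.8 − 5 = 0.8
x=13: ŷ = -1 + 0.6·13 = 6.8; e = 3 − 6.8 = -3.8
x=18: ŷ = -1 + 0.6·18 = 9.8; e = 8 − 9.8 = -1.8
x=23: ŷ = -1 + 0.6·23 = 12.8; e = 11.2 − 12.8 = -1.6
x=25: ŷ = -1 + 0.6·25 = 14; e = 13.2 − 14 = -0.8
x=29: ŷ = -1 + 0.6·29 = 16.4; e = 20 − 16.4 = 3.6
x=31: ŷ = -1 + 0.6·31 = 17.6; e = 17.4 − 17.6 = -0.2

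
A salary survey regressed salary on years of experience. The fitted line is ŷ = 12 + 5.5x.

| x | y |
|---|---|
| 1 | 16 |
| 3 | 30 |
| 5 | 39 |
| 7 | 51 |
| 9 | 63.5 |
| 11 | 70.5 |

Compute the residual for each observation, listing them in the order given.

x=1: ŷ = 12 + 5.5·1 = 17.5; r = 16 − 17.5 = -1.5
x=3: ŷ = 12 + 5.5·3 = 28.5; r = 30 − 28.5 = 1.5
x=5: ŷ = 12 + 5.5·5 = 39.5; r = 39 − 39.5 = -0.5
x=7: ŷ = 12 + 5.5·7 = 50.5; r = 51 − 50.5 = 0.5
x=9: ŷ = 12 + 5.5·9 = 61.5; r = 63.5 − 61.5 = 2
x=11: ŷ = 12 + 5.5·11 = 72.5; r = 70.5 − 72.5 = -2

-1.5, 1.5, -0.5, 0.5, 2, -2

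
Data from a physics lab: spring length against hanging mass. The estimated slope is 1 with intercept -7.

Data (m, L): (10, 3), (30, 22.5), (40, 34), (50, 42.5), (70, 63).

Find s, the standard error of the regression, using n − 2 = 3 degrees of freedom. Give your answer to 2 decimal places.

m=10: L̂ = -7 + 10 = 3; r = 3 − 3 = 0
m=30: L̂ = -7 + 30 = 23; r = 22.5 − 23 = -0.5
m=40: L̂ = -7 + 40 = 33; r = 34 − 33 = 1
m=50: L̂ = -7 + 50 = 43; r = 42.5 − 43 = -0.5
m=70: L̂ = -7 + 70 = 63; r = 63 − 63 = 0
SSE = 0 + 0.25 + 1 + 0.25 + 0 = 1.5
s = √(1.5/3) = √0.5 ≈ 0.71

s = 0.71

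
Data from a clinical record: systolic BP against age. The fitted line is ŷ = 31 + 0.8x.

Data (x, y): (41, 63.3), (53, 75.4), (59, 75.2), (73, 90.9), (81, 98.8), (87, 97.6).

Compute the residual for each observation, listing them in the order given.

x=41: ŷ = 31 + 0.8·41 = 63.8; e = 63.3 − 63.8 = -0.5
x=53: ŷ = 31 + 0.8·53 = 73.4; e = 75.4 − 73.4 = 2
x=59: ŷ = 31 + 0.8·59 = 78.2; e = 75.2 − 78.2 = -3
x=73: ŷ = 31 + 0.8·73 = 89.4; e = 90.9 − 89.4 = 1.5
x=81: ŷ = 31 + 0.8·81 = 95.8; e = 98.8 − 95.8 = 3
x=87: ŷ = 31 + 0.8·87 = 100.6; e = 97.6 − 100.6 = -3

-0.5, 2, -3, 1.5, 3, -3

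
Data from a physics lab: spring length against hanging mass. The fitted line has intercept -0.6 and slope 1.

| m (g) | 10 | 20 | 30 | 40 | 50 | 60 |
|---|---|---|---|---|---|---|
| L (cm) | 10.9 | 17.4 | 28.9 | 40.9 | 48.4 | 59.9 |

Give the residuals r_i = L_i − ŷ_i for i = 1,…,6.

1.5, -2, -0.5, 1.5, -1, 0.5

m=10: ŷ = -0.6 + 10 = 9.4; r = 10.9 − 9.4 = 1.5
m=20: ŷ = -0.6 + 20 = 19.4; r = 17.4 − 19.4 = -2
m=30: ŷ = -0.6 + 30 = 29.4; r = 28.9 − 29.4 = -0.5
m=40: ŷ = -0.6 + 40 = 39.4; r = 40.9 − 39.4 = 1.5
m=50: ŷ = -0.6 + 50 = 49.4; r = 48.4 − 49.4 = -1
m=60: ŷ = -0.6 + 60 = 59.4; r = 59.9 − 59.4 = 0.5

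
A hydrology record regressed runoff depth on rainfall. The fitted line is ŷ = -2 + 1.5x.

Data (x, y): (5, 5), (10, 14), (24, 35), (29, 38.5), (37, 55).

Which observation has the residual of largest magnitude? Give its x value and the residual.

x = 29, e = -3

x=5: ŷ = -2 + 1.5·5 = 5.5; e = 5 − 5.5 = -0.5
x=10: ŷ = -2 + 1.5·10 = 13; e = 14 − 13 = 1
x=24: ŷ = -2 + 1.5·24 = 34; e = 35 − 34 = 1
x=29: ŷ = -2 + 1.5·29 = 41.5; e = 38.5 − 41.5 = -3
x=37: ŷ = -2 + 1.5·37 = 53.5; e = 55 − 53.5 = 1.5
Largest |e| is 3 at x = 29, residual -3.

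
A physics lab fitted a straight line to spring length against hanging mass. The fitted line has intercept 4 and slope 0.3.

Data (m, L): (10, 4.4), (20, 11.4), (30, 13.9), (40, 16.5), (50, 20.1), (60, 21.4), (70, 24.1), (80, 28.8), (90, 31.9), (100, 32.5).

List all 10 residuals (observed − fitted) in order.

-2.6, 1.4, 0.9, 0.5, 1.1, -0.6, -0.9, 0.8, 0.9, -1.5

m=10: ŷ = 4 + 0.3·10 = 7; e = 4.4 − 7 = -2.6
m=20: ŷ = 4 + 0.3·20 = 10; e = 11.4 − 10 = 1.4
m=30: ŷ = 4 + 0.3·30 = 13; e = 13.9 − 13 = 0.9
m=40: ŷ = 4 + 0.3·40 = 16; e = 16.5 − 16 = 0.5
m=50: ŷ = 4 + 0.3·50 = 19; e = 20.1 − 19 = 1.1
m=60: ŷ = 4 + 0.3·60 = 22; e = 21.4 − 22 = -0.6
m=70: ŷ = 4 + 0.3·70 = 25; e = 24.1 − 25 = -0.9
m=80: ŷ = 4 + 0.3·80 = 28; e = 28.8 − 28 = 0.8
m=90: ŷ = 4 + 0.3·90 = 31; e = 31.9 − 31 = 0.9
m=100: ŷ = 4 + 0.3·100 = 34; e = 32.5 − 34 = -1.5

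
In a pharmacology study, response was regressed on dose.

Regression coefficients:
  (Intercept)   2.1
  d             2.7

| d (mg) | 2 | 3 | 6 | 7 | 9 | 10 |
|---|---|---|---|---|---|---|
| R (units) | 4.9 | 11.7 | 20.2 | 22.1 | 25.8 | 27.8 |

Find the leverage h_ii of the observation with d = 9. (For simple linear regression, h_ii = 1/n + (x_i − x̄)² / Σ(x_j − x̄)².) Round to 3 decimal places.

h = 0.325

d̄ = (2 + 3 + 6 + 7 + 9 + 10)/6 = 6.16667
Σ(d − d̄)² = 17.3611 + 10.0278 + 0.0277778 + 0.694444 + 8.02778 + 14.6944 = 50.8333
h = 1/6 + (2.83333)²/50.8333 = 0.166667 + 0.157923 = 0.325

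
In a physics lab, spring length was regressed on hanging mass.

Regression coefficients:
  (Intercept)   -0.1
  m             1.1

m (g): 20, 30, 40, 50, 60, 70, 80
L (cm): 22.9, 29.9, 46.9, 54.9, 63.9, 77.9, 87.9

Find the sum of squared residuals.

SSE = 24

m=20: ŷ = -0.1 + 1.1·20 = 21.9; r = 22.9 − 21.9 = 1
m=30: ŷ = -0.1 + 1.1·30 = 32.9; r = 29.9 − 32.9 = -3
m=40: ŷ = -0.1 + 1.1·40 = 43.9; r = 46.9 − 43.9 = 3
m=50: ŷ = -0.1 + 1.1·50 = 54.9; r = 54.9 − 54.9 = 0
m=60: ŷ = -0.1 + 1.1·60 = 65.9; r = 63.9 − 65.9 = -2
m=70: ŷ = -0.1 + 1.1·70 = 76.9; r = 77.9 − 76.9 = 1
m=80: ŷ = -0.1 + 1.1·80 = 87.9; r = 87.9 − 87.9 = 0
SSE = 1 + 9 + 9 + 0 + 4 + 1 + 0 = 24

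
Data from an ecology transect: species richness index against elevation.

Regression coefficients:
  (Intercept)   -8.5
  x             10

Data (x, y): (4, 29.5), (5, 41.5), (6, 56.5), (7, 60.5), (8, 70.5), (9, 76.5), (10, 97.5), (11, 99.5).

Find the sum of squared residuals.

x=4: ŷ = -8.5 + 10·4 = 31.5; r = 29.5 − 31.5 = -2
x=5: ŷ = -8.5 + 10·5 = 41.5; r = 41.5 − 41.5 = 0
x=6: ŷ = -8.5 + 10·6 = 51.5; r = 56.5 − 51.5 = 5
x=7: ŷ = -8.5 + 10·7 = 61.5; r = 60.5 − 61.5 = -1
x=8: ŷ = -8.5 + 10·8 = 71.5; r = 70.5 − 71.5 = -1
x=9: ŷ = -8.5 + 10·9 = 81.5; r = 76.5 − 81.5 = -5
x=10: ŷ = -8.5 + 10·10 = 91.5; r = 97.5 − 91.5 = 6
x=11: ŷ = -8.5 + 10·11 = 101.5; r = 99.5 − 101.5 = -2
SSE = 4 + 0 + 25 + 1 + 1 + 25 + 36 + 4 = 96

SSE = 96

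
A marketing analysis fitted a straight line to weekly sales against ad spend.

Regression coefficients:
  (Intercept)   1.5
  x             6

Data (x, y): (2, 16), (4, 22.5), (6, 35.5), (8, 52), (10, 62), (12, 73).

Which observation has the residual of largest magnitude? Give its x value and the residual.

x=2: ŷ = 1.5 + 6·2 = 13.5; r = 16 − 13.5 = 2.5
x=4: ŷ = 1.5 + 6·4 = 25.5; r = 22.5 − 25.5 = -3
x=6: ŷ = 1.5 + 6·6 = 37.5; r = 35.5 − 37.5 = -2
x=8: ŷ = 1.5 + 6·8 = 49.5; r = 52 − 49.5 = 2.5
x=10: ŷ = 1.5 + 6·10 = 61.5; r = 62 − 61.5 = 0.5
x=12: ŷ = 1.5 + 6·12 = 73.5; r = 73 − 73.5 = -0.5
Largest |r| is 3 at x = 4, residual -3.

x = 4, r = -3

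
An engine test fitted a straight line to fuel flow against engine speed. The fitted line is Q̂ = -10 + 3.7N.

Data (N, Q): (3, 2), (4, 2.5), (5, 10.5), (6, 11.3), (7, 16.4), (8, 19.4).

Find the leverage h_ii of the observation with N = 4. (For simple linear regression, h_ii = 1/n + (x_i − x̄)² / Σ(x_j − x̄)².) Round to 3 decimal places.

h = 0.295

N̄ = (3 + 4 + 5 + 6 + 7 + 8)/6 = 5.5
Σ(N − N̄)² = 6.25 + 2.25 + 0.25 + 0.25 + 2.25 + 6.25 = 17.5
h = 1/6 + (-1.5)²/17.5 = 0.166667 + 0.128571 = 0.295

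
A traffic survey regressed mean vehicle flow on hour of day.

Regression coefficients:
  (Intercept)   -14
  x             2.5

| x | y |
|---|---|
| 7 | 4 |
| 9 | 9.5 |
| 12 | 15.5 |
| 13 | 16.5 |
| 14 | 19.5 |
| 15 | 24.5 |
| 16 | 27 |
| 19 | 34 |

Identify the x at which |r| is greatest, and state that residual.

x=7: ŷ = -14 + 2.5·7 = 3.5; r = 4 − 3.5 = 0.5
x=9: ŷ = -14 + 2.5·9 = 8.5; r = 9.5 − 8.5 = 1
x=12: ŷ = -14 + 2.5·12 = 16; r = 15.5 − 16 = -0.5
x=13: ŷ = -14 + 2.5·13 = 18.5; r = 16.5 − 18.5 = -2
x=14: ŷ = -14 + 2.5·14 = 21; r = 19.5 − 21 = -1.5
x=15: ŷ = -14 + 2.5·15 = 23.5; r = 24.5 − 23.5 = 1
x=16: ŷ = -14 + 2.5·16 = 26; r = 27 − 26 = 1
x=19: ŷ = -14 + 2.5·19 = 33.5; r = 34 − 33.5 = 0.5
Largest |r| is 2 at x = 13, residual -2.

x = 13, r = -2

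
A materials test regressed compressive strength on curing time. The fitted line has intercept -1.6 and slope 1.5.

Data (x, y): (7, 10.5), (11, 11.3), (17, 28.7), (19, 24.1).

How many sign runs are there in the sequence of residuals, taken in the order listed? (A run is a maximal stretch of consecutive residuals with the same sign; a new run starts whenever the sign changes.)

x=7: ŷ = -1.6 + 1.5·7 = 8.9; r = 10.5 − 8.9 = 1.6
x=11: ŷ = -1.6 + 1.5·11 = 14.9; r = 11.3 − 14.9 = -3.6
x=17: ŷ = -1.6 + 1.5·17 = 23.9; r = 28.7 − 23.9 = 4.8
x=19: ŷ = -1.6 + 1.5·19 = 26.9; r = 24.1 − 26.9 = -2.8
Signs: + − + −
Runs: +×1, −×1, +×1, −×1 → 4

4 runs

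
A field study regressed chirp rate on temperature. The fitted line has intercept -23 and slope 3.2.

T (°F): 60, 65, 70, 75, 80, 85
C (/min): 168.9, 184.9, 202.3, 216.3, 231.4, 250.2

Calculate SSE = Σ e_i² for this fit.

T=60: ŷ = -23 + 3.2·60 = 169; e = 168.9 − 169 = -0.1
T=65: ŷ = -23 + 3.2·65 = 185; e = 184.9 − 185 = -0.1
T=70: ŷ = -23 + 3.2·70 = 201; e = 202.3 − 201 = 1.3
T=75: ŷ = -23 + 3.2·75 = 217; e = 216.3 − 217 = -0.7
T=80: ŷ = -23 + 3.2·80 = 233; e = 231.4 − 233 = -1.6
T=85: ŷ = -23 + 3.2·85 = 249; e = 250.2 − 249 = 1.2
SSE = 0.01 + 0.01 + 1.69 + 0.49 + 2.56 + 1.44 = 6.2

SSE = 6.2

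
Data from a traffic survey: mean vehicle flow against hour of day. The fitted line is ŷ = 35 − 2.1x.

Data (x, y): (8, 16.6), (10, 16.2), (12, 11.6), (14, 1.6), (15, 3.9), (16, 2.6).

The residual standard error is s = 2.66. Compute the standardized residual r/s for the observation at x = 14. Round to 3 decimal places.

ŷ = 35 − 2.1·14 = 5.6
r = 1.6 − 5.6 = -4
r/s = -4 / 2.66 = -1.504

-1.504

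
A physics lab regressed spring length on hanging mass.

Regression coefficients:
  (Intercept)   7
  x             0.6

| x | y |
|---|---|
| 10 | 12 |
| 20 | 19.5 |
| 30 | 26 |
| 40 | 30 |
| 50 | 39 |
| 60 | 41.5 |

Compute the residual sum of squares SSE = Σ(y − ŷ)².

x=10: ŷ = 7 + 0.6·10 = 13; e = 12 − 13 = -1
x=20: ŷ = 7 + 0.6·20 = 19; e = 19.5 − 19 = 0.5
x=30: ŷ = 7 + 0.6·30 = 25; e = 26 − 25 = 1
x=40: ŷ = 7 + 0.6·40 = 31; e = 30 − 31 = -1
x=50: ŷ = 7 + 0.6·50 = 37; e = 39 − 37 = 2
x=60: ŷ = 7 + 0.6·60 = 43; e = 41.5 − 43 = -1.5
SSE = 1 + 0.25 + 1 + 1 + 4 + 2.25 = 9.5

SSE = 9.5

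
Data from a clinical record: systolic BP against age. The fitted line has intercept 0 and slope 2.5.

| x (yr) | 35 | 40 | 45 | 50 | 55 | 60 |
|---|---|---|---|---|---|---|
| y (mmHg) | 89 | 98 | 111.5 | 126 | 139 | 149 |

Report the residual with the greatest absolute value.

x=35: ŷ = 2.5·35 = 87.5; e = 89 − 87.5 = 1.5
x=40: ŷ = 2.5·40 = 100; e = 98 − 100 = -2
x=45: ŷ = 2.5·45 = 112.5; e = 111.5 − 112.5 = -1
x=50: ŷ = 2.5·50 = 125; e = 126 − 125 = 1
x=55: ŷ = 2.5·55 = 137.5; e = 139 − 137.5 = 1.5
x=60: ŷ = 2.5·60 = 150; e = 149 − 150 = -1
Largest |e| is 2 at x = 40, residual -2.

e = -2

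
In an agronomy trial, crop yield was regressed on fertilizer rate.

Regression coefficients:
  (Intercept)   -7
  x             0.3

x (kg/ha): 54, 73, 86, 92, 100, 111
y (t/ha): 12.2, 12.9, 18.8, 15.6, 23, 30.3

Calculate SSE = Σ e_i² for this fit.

x=54: ŷ = -7 + 0.3·54 = 9.2; e = 12.2 − 9.2 = 3
x=73: ŷ = -7 + 0.3·73 = 14.9; e = 12.9 − 14.9 = -2
x=86: ŷ = -7 + 0.3·86 = 18.8; e = 18.8 − 18.8 = 0
x=92: ŷ = -7 + 0.3·92 = 20.6; e = 15.6 − 20.6 = -5
x=100: ŷ = -7 + 0.3·100 = 23; e = 23 − 23 = 0
x=111: ŷ = -7 + 0.3·111 = 26.3; e = 30.3 − 26.3 = 4
SSE = 9 + 4 + 0 + 25 + 0 + 16 = 54

SSE = 54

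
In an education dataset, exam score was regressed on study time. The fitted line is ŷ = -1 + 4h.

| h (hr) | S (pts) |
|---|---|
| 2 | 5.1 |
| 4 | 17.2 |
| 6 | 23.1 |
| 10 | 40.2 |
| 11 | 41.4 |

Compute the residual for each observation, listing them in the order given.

-1.9, 2.2, 0.1, 1.2, -1.6

h=2: ŷ = -1 + 4·2 = 7; e = 5.1 − 7 = -1.9
h=4: ŷ = -1 + 4·4 = 15; e = 17.2 − 15 = 2.2
h=6: ŷ = -1 + 4·6 = 23; e = 23.1 − 23 = 0.1
h=10: ŷ = -1 + 4·10 = 39; e = 40.2 − 39 = 1.2
h=11: ŷ = -1 + 4·11 = 43; e = 41.4 − 43 = -1.6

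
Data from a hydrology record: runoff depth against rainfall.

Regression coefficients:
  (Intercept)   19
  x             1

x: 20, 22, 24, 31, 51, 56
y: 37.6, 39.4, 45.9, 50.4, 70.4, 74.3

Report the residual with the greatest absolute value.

x=20: ŷ = 19 + 20 = 39; r = 37.6 − 39 = -1.4
x=22: ŷ = 19 + 22 = 41; r = 39.4 − 41 = -1.6
x=24: ŷ = 19 + 24 = 43; r = 45.9 − 43 = 2.9
x=31: ŷ = 19 + 31 = 50; r = 50.4 − 50 = 0.4
x=51: ŷ = 19 + 51 = 70; r = 70.4 − 70 = 0.4
x=56: ŷ = 19 + 56 = 75; r = 74.3 − 75 = -0.7
Largest |r| is 2.9 at x = 24, residual 2.9.

r = 2.9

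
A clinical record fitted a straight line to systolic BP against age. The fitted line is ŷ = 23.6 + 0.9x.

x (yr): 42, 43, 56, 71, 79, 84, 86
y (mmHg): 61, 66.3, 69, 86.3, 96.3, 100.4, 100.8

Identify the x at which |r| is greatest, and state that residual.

x = 56, r = -5

x=42: ŷ = 23.6 + 0.9·42 = 61.4; r = 61 − 61.4 = -0.4
x=43: ŷ = 23.6 + 0.9·43 = 62.3; r = 66.3 − 62.3 = 4
x=56: ŷ = 23.6 + 0.9·56 = 74; r = 69 − 74 = -5
x=71: ŷ = 23.6 + 0.9·71 = 87.5; r = 86.3 − 87.5 = -1.2
x=79: ŷ = 23.6 + 0.9·79 = 94.7; r = 96.3 − 94.7 = 1.6
x=84: ŷ = 23.6 + 0.9·84 = 99.2; r = 100.4 − 99.2 = 1.2
x=86: ŷ = 23.6 + 0.9·86 = 101; r = 100.8 − 101 = -0.2
Largest |r| is 5 at x = 56, residual -5.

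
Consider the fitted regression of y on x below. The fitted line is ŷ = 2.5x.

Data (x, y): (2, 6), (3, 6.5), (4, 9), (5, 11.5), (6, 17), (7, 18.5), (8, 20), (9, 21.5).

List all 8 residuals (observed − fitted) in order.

1, -1, -1, -1, 2, 1, 0, -1

x=2: ŷ = 2.5·2 = 5; r = 6 − 5 = 1
x=3: ŷ = 2.5·3 = 7.5; r = 6.5 − 7.5 = -1
x=4: ŷ = 2.5·4 = 10; r = 9 − 10 = -1
x=5: ŷ = 2.5·5 = 12.5; r = 11.5 − 12.5 = -1
x=6: ŷ = 2.5·6 = 15; r = 17 − 15 = 2
x=7: ŷ = 2.5·7 = 17.5; r = 18.5 − 17.5 = 1
x=8: ŷ = 2.5·8 = 20; r = 20 − 20 = 0
x=9: ŷ = 2.5·9 = 22.5; r = 21.5 − 22.5 = -1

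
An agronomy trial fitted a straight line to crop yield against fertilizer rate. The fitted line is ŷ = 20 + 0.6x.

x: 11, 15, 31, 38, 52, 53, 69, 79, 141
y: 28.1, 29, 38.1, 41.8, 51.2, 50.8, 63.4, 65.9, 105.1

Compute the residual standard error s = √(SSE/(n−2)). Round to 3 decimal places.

x=11: ŷ = 20 + 0.6·11 = 26.6; r = 28.1 − 26.6 = 1.5
x=15: ŷ = 20 + 0.6·15 = 29; r = 29 − 29 = 0
x=31: ŷ = 20 + 0.6·31 = 38.6; r = 38.1 − 38.6 = -0.5
x=38: ŷ = 20 + 0.6·38 = 42.8; r = 41.8 − 42.8 = -1
x=52: ŷ = 20 + 0.6·52 = 51.2; r = 51.2 − 51.2 = 0
x=53: ŷ = 20 + 0.6·53 = 51.8; r = 50.8 − 51.8 = -1
x=69: ŷ = 20 + 0.6·69 = 61.4; r = 63.4 − 61.4 = 2
x=79: ŷ = 20 + 0.6·79 = 67.4; r = 65.9 − 67.4 = -1.5
x=141: ŷ = 20 + 0.6·141 = 104.6; r = 105.1 − 104.6 = 0.5
SSE = 2.25 + 0 + 0.25 + 1 + 0 + 1 + 4 + 2.25 + 0.25 = 11
s = √(11/7) = √1.57143 ≈ 1.254

s = 1.254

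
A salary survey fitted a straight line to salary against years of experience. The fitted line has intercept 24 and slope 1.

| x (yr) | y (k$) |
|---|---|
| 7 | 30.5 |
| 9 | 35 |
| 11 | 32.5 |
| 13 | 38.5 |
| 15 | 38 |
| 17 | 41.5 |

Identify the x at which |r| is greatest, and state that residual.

x=7: ŷ = 24 + 7 = 31; r = 30.5 − 31 = -0.5
x=9: ŷ = 24 + 9 = 33; r = 35 − 33 = 2
x=11: ŷ = 24 + 11 = 35; r = 32.5 − 35 = -2.5
x=13: ŷ = 24 + 13 = 37; r = 38.5 − 37 = 1.5
x=15: ŷ = 24 + 15 = 39; r = 38 − 39 = -1
x=17: ŷ = 24 + 17 = 41; r = 41.5 − 41 = 0.5
Largest |r| is 2.5 at x = 11, residual -2.5.

x = 11, r = -2.5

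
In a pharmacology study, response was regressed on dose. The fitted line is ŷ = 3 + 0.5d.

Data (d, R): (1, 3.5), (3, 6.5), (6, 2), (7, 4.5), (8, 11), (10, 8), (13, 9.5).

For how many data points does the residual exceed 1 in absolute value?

4

d=1: ŷ = 3 + 0.5·1 = 3.5; e = 3.5 − 3.5 = 0
d=3: ŷ = 3 + 0.5·3 = 4.5; e = 6.5 − 4.5 = 2
d=6: ŷ = 3 + 0.5·6 = 6; e = 2 − 6 = -4
d=7: ŷ = 3 + 0.5·7 = 6.5; e = 4.5 − 6.5 = -2
d=8: ŷ = 3 + 0.5·8 = 7; e = 11 − 7 = 4
d=10: ŷ = 3 + 0.5·10 = 8; e = 8 − 8 = 0
d=13: ŷ = 3 + 0.5·13 = 9.5; e = 9.5 − 9.5 = 0
|e| > 1: d=3 (|e|=2), d=6 (|e|=4), d=7 (|e|=2), d=8 (|e|=4) → 4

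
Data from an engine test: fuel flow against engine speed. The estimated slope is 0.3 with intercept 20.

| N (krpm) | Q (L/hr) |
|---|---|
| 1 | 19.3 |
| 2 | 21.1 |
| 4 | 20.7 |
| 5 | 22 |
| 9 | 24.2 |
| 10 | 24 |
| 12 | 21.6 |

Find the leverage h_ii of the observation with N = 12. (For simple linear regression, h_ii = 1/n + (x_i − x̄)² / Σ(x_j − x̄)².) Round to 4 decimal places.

h = 0.4639

N̄ = (1 + 2 + 4 + 5 + 9 + 10 + 12)/7 = 6.14286
Σ(N − N̄)² = 26.449 + 17.1633 + 4.59184 + 1.30612 + 8.16327 + 14.8776 + 34.3061 = 106.857
h = 1/7 + (5.85714)²/106.857 = 0.142857 + 0.321047 = 0.4639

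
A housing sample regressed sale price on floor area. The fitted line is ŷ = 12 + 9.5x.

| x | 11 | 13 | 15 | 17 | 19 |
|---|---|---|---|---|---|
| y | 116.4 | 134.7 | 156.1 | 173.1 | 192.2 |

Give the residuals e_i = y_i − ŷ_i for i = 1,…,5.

x=11: ŷ = 12 + 9.5·11 = 116.5; e = 116.4 − 116.5 = -0.1
x=13: ŷ = 12 + 9.5·13 = 135.5; e = 134.7 − 135.5 = -0.8
x=15: ŷ = 12 + 9.5·15 = 154.5; e = 156.1 − 154.5 = 1.6
x=17: ŷ = 12 + 9.5·17 = 173.5; e = 173.1 − 173.5 = -0.4
x=19: ŷ = 12 + 9.5·19 = 192.5; e = 192.2 − 192.5 = -0.3

-0.1, -0.8, 1.6, -0.4, -0.3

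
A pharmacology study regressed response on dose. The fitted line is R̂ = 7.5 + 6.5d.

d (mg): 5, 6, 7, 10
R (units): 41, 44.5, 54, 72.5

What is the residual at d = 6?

R̂ = 7.5 + 6.5·6 = 46.5
e = 44.5 − 46.5 = -2

e = -2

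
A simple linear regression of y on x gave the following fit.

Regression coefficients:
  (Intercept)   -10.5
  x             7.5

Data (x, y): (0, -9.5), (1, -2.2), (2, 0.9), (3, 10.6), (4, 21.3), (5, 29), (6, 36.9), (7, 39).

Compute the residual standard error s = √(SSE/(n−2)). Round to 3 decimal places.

x=0: ŷ = -10.5 + 7.5·0 = -10.5; e = -9.5 − (-10.5) = 1
x=1: ŷ = -10.5 + 7.5·1 = -3; e = -2.2 − (-3) = 0.8
x=2: ŷ = -10.5 + 7.5·2 = 4.5; e = 0.9 − 4.5 = -3.6
x=3: ŷ = -10.5 + 7.5·3 = 12; e = 10.6 − 12 = -1.4
x=4: ŷ = -10.5 + 7.5·4 = 19.5; e = 21.3 − 19.5 = 1.8
x=5: ŷ = -10.5 + 7.5·5 = 27; e = 29 − 27 = 2
x=6: ŷ = -10.5 + 7.5·6 = 34.5; e = 36.9 − 34.5 = 2.4
x=7: ŷ = -10.5 + 7.5·7 = 42; e = 39 − 42 = -3
SSE = 1 + 0.64 + 12.96 + 1.96 + 3.24 + 4 + 5.76 + 9 = 38.56
s = √(38.56/6) = √6.42667 ≈ 2.535

s = 2.535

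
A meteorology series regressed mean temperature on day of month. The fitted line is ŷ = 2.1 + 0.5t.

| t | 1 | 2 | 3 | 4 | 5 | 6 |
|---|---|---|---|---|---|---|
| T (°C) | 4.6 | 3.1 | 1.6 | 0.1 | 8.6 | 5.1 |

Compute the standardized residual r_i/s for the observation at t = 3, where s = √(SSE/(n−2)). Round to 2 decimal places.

-0.63

t=1: ŷ = 2.1 + 0.5·1 = 2.6; r = 4.6 − 2.6 = 2
t=2: ŷ = 2.1 + 0.5·2 = 3.1; r = 3.1 − 3.1 = 0
t=3: ŷ = 2.1 + 0.5·3 = 3.6; r = 1.6 − 3.6 = -2
t=4: ŷ = 2.1 + 0.5·4 = 4.1; r = 0.1 − 4.1 = -4
t=5: ŷ = 2.1 + 0.5·5 = 4.6; r = 8.6 − 4.6 = 4
t=6: ŷ = 2.1 + 0.5·6 = 5.1; r = 5.1 − 5.1 = 0
SSE = 4 + 0 + 4 + 16 + 16 + 0 = 40
s = √(40/4) = 3.16228
r/s = -2 / 3.16228 = -0.63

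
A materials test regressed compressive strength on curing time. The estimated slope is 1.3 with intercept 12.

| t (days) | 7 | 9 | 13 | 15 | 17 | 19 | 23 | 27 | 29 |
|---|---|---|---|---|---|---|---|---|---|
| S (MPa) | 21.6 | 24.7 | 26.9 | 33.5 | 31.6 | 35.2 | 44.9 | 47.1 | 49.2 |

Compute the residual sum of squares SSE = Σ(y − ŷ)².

t=7: ŷ = 12 + 1.3·7 = 21.1; e = 21.6 − 21.1 = 0.5
t=9: ŷ = 12 + 1.3·9 = 23.7; e = 24.7 − 23.7 = 1
t=13: ŷ = 12 + 1.3·13 = 28.9; e = 26.9 − 28.9 = -2
t=15: ŷ = 12 + 1.3·15 = 31.5; e = 33.5 − 31.5 = 2
t=17: ŷ = 12 + 1.3·17 = 34.1; e = 31.6 − 34.1 = -2.5
t=19: ŷ = 12 + 1.3·19 = 36.7; e = 35.2 − 36.7 = -1.5
t=23: ŷ = 12 + 1.3·23 = 41.9; e = 44.9 − 41.9 = 3
t=27: ŷ = 12 + 1.3·27 = 47.1; e = 47.1 − 47.1 = 0
t=29: ŷ = 12 + 1.3·29 = 49.7; e = 49.2 − 49.7 = -0.5
SSE = 0.25 + 1 + 4 + 4 + 6.25 + 2.25 + 9 + 0 + 0.25 = 27

SSE = 27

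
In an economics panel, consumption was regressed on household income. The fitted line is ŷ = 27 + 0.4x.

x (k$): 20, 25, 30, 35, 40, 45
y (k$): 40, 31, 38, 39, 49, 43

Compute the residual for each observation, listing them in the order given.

x=20: ŷ = 27 + 0.4·20 = 35; r = 40 − 35 = 5
x=25: ŷ = 27 + 0.4·25 = 37; r = 31 − 37 = -6
x=30: ŷ = 27 + 0.4·30 = 39; r = 38 − 39 = -1
x=35: ŷ = 27 + 0.4·35 = 41; r = 39 − 41 = -2
x=40: ŷ = 27 + 0.4·40 = 43; r = 49 − 43 = 6
x=45: ŷ = 27 + 0.4·45 = 45; r = 43 − 45 = -2

5, -6, -1, -2, 6, -2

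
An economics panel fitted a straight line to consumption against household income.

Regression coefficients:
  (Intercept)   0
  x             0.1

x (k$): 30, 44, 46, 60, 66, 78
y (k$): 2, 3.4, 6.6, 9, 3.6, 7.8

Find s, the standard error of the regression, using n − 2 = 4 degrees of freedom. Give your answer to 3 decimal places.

x=30: ŷ = 0.1·30 = 3; r = 2 − 3 = -1
x=44: ŷ = 0.1·44 = 4.4; r = 3.4 − 4.4 = -1
x=46: ŷ = 0.1·46 = 4.6; r = 6.6 − 4.6 = 2
x=60: ŷ = 0.1·60 = 6; r = 9 − 6 = 3
x=66: ŷ = 0.1·66 = 6.6; r = 3.6 − 6.6 = -3
x=78: ŷ = 0.1·78 = 7.8; r = 7.8 − 7.8 = 0
SSE = 1 + 1 + 4 + 9 + 9 + 0 = 24
s = √(24/4) = √6 ≈ 2.449

s = 2.449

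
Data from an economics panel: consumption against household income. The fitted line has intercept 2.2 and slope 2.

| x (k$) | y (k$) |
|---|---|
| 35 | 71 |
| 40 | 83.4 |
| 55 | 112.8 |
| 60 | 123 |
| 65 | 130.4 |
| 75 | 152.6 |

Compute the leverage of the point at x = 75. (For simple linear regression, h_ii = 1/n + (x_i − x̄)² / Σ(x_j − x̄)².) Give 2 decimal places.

h = 0.51

x̄ = (35 + 40 + 55 + 60 + 65 + 75)/6 = 55
Σ(x − x̄)² = 400 + 225 + 0 + 25 + 100 + 400 = 1150
h = 1/6 + (20)²/1150 = 0.166667 + 0.347826 = 0.51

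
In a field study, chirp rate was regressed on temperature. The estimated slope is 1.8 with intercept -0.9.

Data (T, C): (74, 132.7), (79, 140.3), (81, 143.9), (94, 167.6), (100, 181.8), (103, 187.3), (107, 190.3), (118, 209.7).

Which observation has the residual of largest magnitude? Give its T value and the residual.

T=74: Ĉ = -0.9 + 1.8·74 = 132.3; r = 132.7 − 132.3 = 0.4
T=79: Ĉ = -0.9 + 1.8·79 = 141.3; r = 140.3 − 141.3 = -1
T=81: Ĉ = -0.9 + 1.8·81 = 144.9; r = 143.9 − 144.9 = -1
T=94: Ĉ = -0.9 + 1.8·94 = 168.3; r = 167.6 − 168.3 = -0.7
T=100: Ĉ = -0.9 + 1.8·100 = 179.1; r = 181.8 − 179.1 = 2.7
T=103: Ĉ = -0.9 + 1.8·103 = 184.5; r = 187.3 − 184.5 = 2.8
T=107: Ĉ = -0.9 + 1.8·107 = 191.7; r = 190.3 − 191.7 = -1.4
T=118: Ĉ = -0.9 + 1.8·118 = 211.5; r = 209.7 − 211.5 = -1.8
Largest |r| is 2.8 at T = 103, residual 2.8.

T = 103, r = 2.8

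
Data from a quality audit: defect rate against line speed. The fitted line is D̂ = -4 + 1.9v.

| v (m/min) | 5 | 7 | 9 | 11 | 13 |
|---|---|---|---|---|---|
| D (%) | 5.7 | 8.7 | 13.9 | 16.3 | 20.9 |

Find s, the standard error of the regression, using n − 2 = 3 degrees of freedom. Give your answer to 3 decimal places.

v=5: D̂ = -4 + 1.9·5 = 5.5; r = 5.7 − 5.5 = 0.2
v=7: D̂ = -4 + 1.9·7 = 9.3; r = 8.7 − 9.3 = -0.6
v=9: D̂ = -4 + 1.9·9 = 13.1; r = 13.9 − 13.1 = 0.8
v=11: D̂ = -4 + 1.9·11 = 16.9; r = 16.3 − 16.9 = -0.6
v=13: D̂ = -4 + 1.9·13 = 20.7; r = 20.9 − 20.7 = 0.2
SSE = 0.04 + 0.36 + 0.64 + 0.36 + 0.04 = 1.44
s = √(1.44/3) = √0.48 ≈ 0.693

s = 0.693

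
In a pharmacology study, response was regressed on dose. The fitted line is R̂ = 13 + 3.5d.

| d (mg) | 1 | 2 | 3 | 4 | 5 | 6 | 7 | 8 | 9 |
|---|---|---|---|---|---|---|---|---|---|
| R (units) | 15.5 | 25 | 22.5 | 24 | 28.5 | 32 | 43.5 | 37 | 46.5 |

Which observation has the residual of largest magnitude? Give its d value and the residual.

d=1: R̂ = 13 + 3.5·1 = 16.5; e = 15.5 − 16.5 = -1
d=2: R̂ = 13 + 3.5·2 = 20; e = 25 − 20 = 5
d=3: R̂ = 13 + 3.5·3 = 23.5; e = 22.5 − 23.5 = -1
d=4: R̂ = 13 + 3.5·4 = 27; e = 24 − 27 = -3
d=5: R̂ = 13 + 3.5·5 = 30.5; e = 28.5 − 30.5 = -2
d=6: R̂ = 13 + 3.5·6 = 34; e = 32 − 34 = -2
d=7: R̂ = 13 + 3.5·7 = 37.5; e = 43.5 − 37.5 = 6
d=8: R̂ = 13 + 3.5·8 = 41; e = 37 − 41 = -4
d=9: R̂ = 13 + 3.5·9 = 44.5; e = 46.5 − 44.5 = 2
Largest |e| is 6 at d = 7, residual 6.

d = 7, e = 6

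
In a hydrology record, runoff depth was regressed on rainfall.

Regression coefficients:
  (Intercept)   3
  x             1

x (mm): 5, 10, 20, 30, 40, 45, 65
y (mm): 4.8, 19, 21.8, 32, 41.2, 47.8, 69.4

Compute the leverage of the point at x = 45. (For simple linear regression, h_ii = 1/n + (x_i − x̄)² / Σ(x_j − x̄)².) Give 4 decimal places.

x̄ = (5 + 10 + 20 + 30 + 40 + 45 + 65)/7 = 30.7143
Σ(x − x̄)² = 661.224 + 429.082 + 114.796 + 0.510204 + 86.2245 + 204.082 + 1175.51 = 2671.43
h = 1/7 + (14.2857)²/2671.43 = 0.142857 + 0.0763942 = 0.2193

h = 0.2193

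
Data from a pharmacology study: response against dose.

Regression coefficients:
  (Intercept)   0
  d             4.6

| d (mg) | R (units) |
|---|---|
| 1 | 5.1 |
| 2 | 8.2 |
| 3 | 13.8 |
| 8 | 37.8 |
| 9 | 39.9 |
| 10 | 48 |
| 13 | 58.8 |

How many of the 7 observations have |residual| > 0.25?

6

d=1: ŷ = 4.6·1 = 4.6; e = 5.1 − 4.6 = 0.5
d=2: ŷ = 4.6·2 = 9.2; e = 8.2 − 9.2 = -1
d=3: ŷ = 4.6·3 = 13.8; e = 13.8 − 13.8 = 0
d=8: ŷ = 4.6·8 = 36.8; e = 37.8 − 36.8 = 1
d=9: ŷ = 4.6·9 = 41.4; e = 39.9 − 41.4 = -1.5
d=10: ŷ = 4.6·10 = 46; e = 48 − 46 = 2
d=13: ŷ = 4.6·13 = 59.8; e = 58.8 − 59.8 = -1
|e| > 0.25: d=1 (|e|=0.5), d=2 (|e|=1), d=8 (|e|=1), d=9 (|e|=1.5), d=10 (|e|=2), d=13 (|e|=1) → 6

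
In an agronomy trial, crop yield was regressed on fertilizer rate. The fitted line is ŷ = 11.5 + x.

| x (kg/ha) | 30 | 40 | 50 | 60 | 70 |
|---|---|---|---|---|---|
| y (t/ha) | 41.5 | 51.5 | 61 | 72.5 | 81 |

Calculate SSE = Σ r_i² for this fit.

x=30: ŷ = 11.5 + 30 = 41.5; r = 41.5 − 41.5 = 0
x=40: ŷ = 11.5 + 40 = 51.5; r = 51.5 − 51.5 = 0
x=50: ŷ = 11.5 + 50 = 61.5; r = 61 − 61.5 = -0.5
x=60: ŷ = 11.5 + 60 = 71.5; r = 72.5 − 71.5 = 1
x=70: ŷ = 11.5 + 70 = 81.5; r = 81 − 81.5 = -0.5
SSE = 0 + 0 + 0.25 + 1 + 0.25 = 1.5

SSE = 1.5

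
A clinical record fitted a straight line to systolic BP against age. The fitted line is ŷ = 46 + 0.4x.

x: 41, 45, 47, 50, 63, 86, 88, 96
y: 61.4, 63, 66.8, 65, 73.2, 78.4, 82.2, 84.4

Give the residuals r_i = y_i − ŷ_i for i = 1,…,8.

-1, -1, 2, -1, 2, -2, 1, 0

x=41: ŷ = 46 + 0.4·41 = 62.4; r = 61.4 − 62.4 = -1
x=45: ŷ = 46 + 0.4·45 = 64; r = 63 − 64 = -1
x=47: ŷ = 46 + 0.4·47 = 64.8; r = 66.8 − 64.8 = 2
x=50: ŷ = 46 + 0.4·50 = 66; r = 65 − 66 = -1
x=63: ŷ = 46 + 0.4·63 = 71.2; r = 73.2 − 71.2 = 2
x=86: ŷ = 46 + 0.4·86 = 80.4; r = 78.4 − 80.4 = -2
x=88: ŷ = 46 + 0.4·88 = 81.2; r = 82.2 − 81.2 = 1
x=96: ŷ = 46 + 0.4·96 = 84.4; r = 84.4 − 84.4 = 0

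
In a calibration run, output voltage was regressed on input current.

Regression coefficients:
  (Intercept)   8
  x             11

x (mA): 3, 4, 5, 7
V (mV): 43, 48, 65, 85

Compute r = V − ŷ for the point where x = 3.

ŷ = 8 + 11·3 = 41
r = 43 − 41 = 2

r = 2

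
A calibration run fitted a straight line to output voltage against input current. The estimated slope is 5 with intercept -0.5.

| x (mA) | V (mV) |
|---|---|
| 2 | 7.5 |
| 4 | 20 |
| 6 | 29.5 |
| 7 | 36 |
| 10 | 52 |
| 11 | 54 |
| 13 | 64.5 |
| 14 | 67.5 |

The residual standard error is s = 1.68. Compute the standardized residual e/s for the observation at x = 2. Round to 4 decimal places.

V̂ = -0.5 + 5·2 = 9.5
e = 7.5 − 9.5 = -2
e/s = -2 / 1.68 = -1.1905

-1.1905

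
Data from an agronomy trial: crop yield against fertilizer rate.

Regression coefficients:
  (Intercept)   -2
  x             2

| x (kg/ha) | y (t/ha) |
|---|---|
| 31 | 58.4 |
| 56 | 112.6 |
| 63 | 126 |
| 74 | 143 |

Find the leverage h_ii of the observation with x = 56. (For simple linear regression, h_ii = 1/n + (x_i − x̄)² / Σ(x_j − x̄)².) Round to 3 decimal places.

x̄ = (31 + 56 + 63 + 74)/4 = 56
Σ(x − x̄)² = 625 + 0 + 49 + 324 = 998
h = 1/4 + (0)²/998 = 0.25 + 0 = 0.250

h = 0.250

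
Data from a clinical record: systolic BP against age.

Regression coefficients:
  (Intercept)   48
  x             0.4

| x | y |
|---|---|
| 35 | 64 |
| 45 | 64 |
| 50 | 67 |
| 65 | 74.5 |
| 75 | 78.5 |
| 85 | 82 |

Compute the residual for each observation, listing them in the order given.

x=35: ŷ = 48 + 0.4·35 = 62; r = 64 − 62 = 2
x=45: ŷ = 48 + 0.4·45 = 66; r = 64 − 66 = -2
x=50: ŷ = 48 + 0.4·50 = 68; r = 67 − 68 = -1
x=65: ŷ = 48 + 0.4·65 = 74; r = 74.5 − 74 = 0.5
x=75: ŷ = 48 + 0.4·75 = 78; r = 78.5 − 78 = 0.5
x=85: ŷ = 48 + 0.4·85 = 82; r = 82 − 82 = 0

2, -2, -1, 0.5, 0.5, 0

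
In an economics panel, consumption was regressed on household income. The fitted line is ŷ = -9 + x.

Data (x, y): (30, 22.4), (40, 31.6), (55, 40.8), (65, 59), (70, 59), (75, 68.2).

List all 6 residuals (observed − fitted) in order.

x=30: ŷ = -9 + 30 = 21; r = 22.4 − 21 = 1.4
x=40: ŷ = -9 + 40 = 31; r = 31.6 − 31 = 0.6
x=55: ŷ = -9 + 55 = 46; r = 40.8 − 46 = -5.2
x=65: ŷ = -9 + 65 = 56; r = 59 − 56 = 3
x=70: ŷ = -9 + 70 = 61; r = 59 − 61 = -2
x=75: ŷ = -9 + 75 = 66; r = 68.2 − 66 = 2.2

1.4, 0.6, -5.2, 3, -2, 2.2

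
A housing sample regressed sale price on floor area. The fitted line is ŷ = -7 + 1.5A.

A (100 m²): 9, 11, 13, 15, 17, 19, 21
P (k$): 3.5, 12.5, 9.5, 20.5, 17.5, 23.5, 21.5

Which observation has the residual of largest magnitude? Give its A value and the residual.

A=9: ŷ = -7 + 1.5·9 = 6.5; e = 3.5 − 6.5 = -3
A=11: ŷ = -7 + 1.5·11 = 9.5; e = 12.5 − 9.5 = 3
A=13: ŷ = -7 + 1.5·13 = 12.5; e = 9.5 − 12.5 = -3
A=15: ŷ = -7 + 1.5·15 = 15.5; e = 20.5 − 15.5 = 5
A=17: ŷ = -7 + 1.5·17 = 18.5; e = 17.5 − 18.5 = -1
A=19: ŷ = -7 + 1.5·19 = 21.5; e = 23.5 − 21.5 = 2
A=21: ŷ = -7 + 1.5·21 = 24.5; e = 21.5 − 24.5 = -3
Largest |e| is 5 at A = 15, residual 5.

A = 15, e = 5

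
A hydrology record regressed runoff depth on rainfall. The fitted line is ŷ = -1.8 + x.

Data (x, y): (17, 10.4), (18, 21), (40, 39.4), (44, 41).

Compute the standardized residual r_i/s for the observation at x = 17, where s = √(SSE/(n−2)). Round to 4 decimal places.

x=17: ŷ = -1.8 + 17 = 15.2; r = 10.4 − 15.2 = -4.8
x=18: ŷ = -1.8 + 18 = 16.2; r = 21 − 16.2 = 4.8
x=40: ŷ = -1.8 + 40 = 38.2; r = 39.4 − 38.2 = 1.2
x=44: ŷ = -1.8 + 44 = 42.2; r = 41 − 42.2 = -1.2
SSE = 23.04 + 23.04 + 1.44 + 1.44 = 48.96
s = √(48.96/2) = 4.94773
r/s = -4.8 / 4.94773 = -0.9701

-0.9701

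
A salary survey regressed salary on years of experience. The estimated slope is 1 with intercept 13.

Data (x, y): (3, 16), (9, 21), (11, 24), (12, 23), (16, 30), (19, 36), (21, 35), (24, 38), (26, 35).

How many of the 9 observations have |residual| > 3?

x=3: ŷ = 13 + 3 = 16; r = 16 − 16 = 0
x=9: ŷ = 13 + 9 = 22; r = 21 − 22 = -1
x=11: ŷ = 13 + 11 = 24; r = 24 − 24 = 0
x=12: ŷ = 13 + 12 = 25; r = 23 − 25 = -2
x=16: ŷ = 13 + 16 = 29; r = 30 − 29 = 1
x=19: ŷ = 13 + 19 = 32; r = 36 − 32 = 4
x=21: ŷ = 13 + 21 = 34; r = 35 − 34 = 1
x=24: ŷ = 13 + 24 = 37; r = 38 − 37 = 1
x=26: ŷ = 13 + 26 = 39; r = 35 − 39 = -4
|r| > 3: x=19 (|r|=4), x=26 (|r|=4) → 2

2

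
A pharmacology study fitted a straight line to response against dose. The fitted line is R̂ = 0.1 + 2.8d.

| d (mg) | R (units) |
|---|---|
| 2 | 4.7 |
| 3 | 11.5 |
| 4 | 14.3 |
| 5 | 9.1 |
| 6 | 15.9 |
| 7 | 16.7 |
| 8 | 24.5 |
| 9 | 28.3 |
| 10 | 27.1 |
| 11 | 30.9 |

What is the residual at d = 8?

R̂ = 0.1 + 2.8·8 = 22.5
e = 24.5 − 22.5 = 2

e = 2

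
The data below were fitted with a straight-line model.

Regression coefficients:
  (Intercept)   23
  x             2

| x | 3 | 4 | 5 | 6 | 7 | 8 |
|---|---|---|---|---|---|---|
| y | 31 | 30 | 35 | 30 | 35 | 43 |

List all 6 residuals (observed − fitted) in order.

2, -1, 2, -5, -2, 4

x=3: ŷ = 23 + 2·3 = 29; r = 31 − 29 = 2
x=4: ŷ = 23 + 2·4 = 31; r = 30 − 31 = -1
x=5: ŷ = 23 + 2·5 = 33; r = 35 − 33 = 2
x=6: ŷ = 23 + 2·6 = 35; r = 30 − 35 = -5
x=7: ŷ = 23 + 2·7 = 37; r = 35 − 37 = -2
x=8: ŷ = 23 + 2·8 = 39; r = 43 − 39 = 4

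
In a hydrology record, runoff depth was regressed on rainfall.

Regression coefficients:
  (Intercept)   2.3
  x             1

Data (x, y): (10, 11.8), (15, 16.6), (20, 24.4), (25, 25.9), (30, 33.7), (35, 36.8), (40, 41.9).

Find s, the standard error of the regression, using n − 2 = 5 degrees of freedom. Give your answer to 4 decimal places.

x=10: ŷ = 2.3 + 10 = 12.3; r = 11.8 − 12.3 = -0.5
x=15: ŷ = 2.3 + 15 = 17.3; r = 16.6 − 17.3 = -0.7
x=20: ŷ = 2.3 + 20 = 22.3; r = 24.4 − 22.3 = 2.1
x=25: ŷ = 2.3 + 25 = 27.3; r = 25.9 − 27.3 = -1.4
x=30: ŷ = 2.3 + 30 = 32.3; r = 33.7 − 32.3 = 1.4
x=35: ŷ = 2.3 + 35 = 37.3; r = 36.8 − 37.3 = -0.5
x=40: ŷ = 2.3 + 40 = 42.3; r = 41.9 − 42.3 = -0.4
SSE = 0.25 + 0.49 + 4.41 + 1.96 + 1.96 + 0.25 + 0.16 = 9.48
s = √(9.48/5) = √1.896 ≈ 1.3770

s = 1.3770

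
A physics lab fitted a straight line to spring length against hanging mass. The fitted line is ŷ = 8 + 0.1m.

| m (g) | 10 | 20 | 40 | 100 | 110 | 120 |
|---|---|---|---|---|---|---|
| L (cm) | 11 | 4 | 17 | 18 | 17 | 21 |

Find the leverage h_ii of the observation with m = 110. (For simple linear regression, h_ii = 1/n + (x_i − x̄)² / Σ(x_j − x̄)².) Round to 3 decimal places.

h = 0.324

m̄ = (10 + 20 + 40 + 100 + 110 + 120)/6 = 66.6667
Σ(m − m̄)² = 3211.11 + 2177.78 + 711.111 + 1111.11 + 1877.78 + 2844.44 = 11933.3
h = 1/6 + (43.3333)²/11933.3 = 0.166667 + 0.157356 = 0.324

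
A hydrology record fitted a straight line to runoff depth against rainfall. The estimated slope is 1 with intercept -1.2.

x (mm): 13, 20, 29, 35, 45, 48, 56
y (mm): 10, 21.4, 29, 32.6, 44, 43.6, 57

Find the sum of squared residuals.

SSE = 28

x=13: ŷ = -1.2 + 13 = 11.8; r = 10 − 11.8 = -1.8
x=20: ŷ = -1.2 + 20 = 18.8; r = 21.4 − 18.8 = 2.6
x=29: ŷ = -1.2 + 29 = 27.8; r = 29 − 27.8 = 1.2
x=35: ŷ = -1.2 + 35 = 33.8; r = 32.6 − 33.8 = -1.2
x=45: ŷ = -1.2 + 45 = 43.8; r = 44 − 43.8 = 0.2
x=48: ŷ = -1.2 + 48 = 46.8; r = 43.6 − 46.8 = -3.2
x=56: ŷ = -1.2 + 56 = 54.8; r = 57 − 54.8 = 2.2
SSE = 3.24 + 6.76 + 1.44 + 1.44 + 0.04 + 10.24 + 4.84 = 28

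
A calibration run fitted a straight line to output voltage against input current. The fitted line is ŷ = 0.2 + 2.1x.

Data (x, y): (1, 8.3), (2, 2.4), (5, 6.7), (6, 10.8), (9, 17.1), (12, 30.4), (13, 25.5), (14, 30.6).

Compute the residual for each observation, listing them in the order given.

x=1: ŷ = 0.2 + 2.1·1 = 2.3; r = 8.3 − 2.3 = 6
x=2: ŷ = 0.2 + 2.1·2 = 4.4; r = 2.4 − 4.4 = -2
x=5: ŷ = 0.2 + 2.1·5 = 10.7; r = 6.7 − 10.7 = -4
x=6: ŷ = 0.2 + 2.1·6 = 12.8; r = 10.8 − 12.8 = -2
x=9: ŷ = 0.2 + 2.1·9 = 19.1; r = 17.1 − 19.1 = -2
x=12: ŷ = 0.2 + 2.1·12 = 25.4; r = 30.4 − 25.4 = 5
x=13: ŷ = 0.2 + 2.1·13 = 27.5; r = 25.5 − 27.5 = -2
x=14: ŷ = 0.2 + 2.1·14 = 29.6; r = 30.6 − 29.6 = 1

6, -2, -4, -2, -2, 5, -2, 1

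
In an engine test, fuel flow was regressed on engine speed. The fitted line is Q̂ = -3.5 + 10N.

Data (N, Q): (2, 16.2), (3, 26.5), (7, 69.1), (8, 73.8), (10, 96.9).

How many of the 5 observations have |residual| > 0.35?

N=2: Q̂ = -3.5 + 10·2 = 16.5; e = 16.2 − 16.5 = -0.3
N=3: Q̂ = -3.5 + 10·3 = 26.5; e = 26.5 − 26.5 = 0
N=7: Q̂ = -3.5 + 10·7 = 66.5; e = 69.1 − 66.5 = 2.6
N=8: Q̂ = -3.5 + 10·8 = 76.5; e = 73.8 − 76.5 = -2.7
N=10: Q̂ = -3.5 + 10·10 = 96.5; e = 96.9 − 96.5 = 0.4
|e| > 0.35: N=7 (|e|=2.6), N=8 (|e|=2.7), N=10 (|e|=0.4) → 3

3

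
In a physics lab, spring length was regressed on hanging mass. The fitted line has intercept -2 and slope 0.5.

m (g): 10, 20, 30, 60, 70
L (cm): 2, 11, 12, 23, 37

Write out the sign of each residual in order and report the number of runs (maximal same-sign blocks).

m=10: ŷ = -2 + 0.5·10 = 3; r = 2 − 3 = -1
m=20: ŷ = -2 + 0.5·20 = 8; r = 11 − 8 = 3
m=30: ŷ = -2 + 0.5·30 = 13; r = 12 − 13 = -1
m=60: ŷ = -2 + 0.5·60 = 28; r = 23 − 28 = -5
m=70: ŷ = -2 + 0.5·70 = 33; r = 37 − 33 = 4
Signs: − + − − +
Runs: −×1, +×1, −×2, +×1 → 4

4 runs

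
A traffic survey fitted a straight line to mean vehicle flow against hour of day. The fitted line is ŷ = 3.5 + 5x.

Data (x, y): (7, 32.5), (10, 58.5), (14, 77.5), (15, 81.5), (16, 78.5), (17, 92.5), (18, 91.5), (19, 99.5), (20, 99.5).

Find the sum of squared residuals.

x=7: ŷ = 3.5 + 5·7 = 38.5; e = 32.5 − 38.5 = -6
x=10: ŷ = 3.5 + 5·10 = 53.5; e = 58.5 − 53.5 = 5
x=14: ŷ = 3.5 + 5·14 = 73.5; e = 77.5 − 73.5 = 4
x=15: ŷ = 3.5 + 5·15 = 78.5; e = 81.5 − 78.5 = 3
x=16: ŷ = 3.5 + 5·16 = 83.5; e = 78.5 − 83.5 = -5
x=17: ŷ = 3.5 + 5·17 = 88.5; e = 92.5 − 88.5 = 4
x=18: ŷ = 3.5 + 5·18 = 93.5; e = 91.5 − 93.5 = -2
x=19: ŷ = 3.5 + 5·19 = 98.5; e = 99.5 − 98.5 = 1
x=20: ŷ = 3.5 + 5·20 = 103.5; e = 99.5 − 103.5 = -4
SSE = 36 + 25 + 16 + 9 + 25 + 16 + 4 + 1 + 16 = 148

SSE = 148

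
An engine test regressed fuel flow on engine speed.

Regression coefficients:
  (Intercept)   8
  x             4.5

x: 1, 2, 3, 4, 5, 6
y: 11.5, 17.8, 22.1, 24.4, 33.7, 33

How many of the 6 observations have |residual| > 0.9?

x=1: ŷ = 8 + 4.5·1 = 12.5; r = 11.5 − 12.5 = -1
x=2: ŷ = 8 + 4.5·2 = 17; r = 17.8 − 17 = 0.8
x=3: ŷ = 8 + 4.5·3 = 21.5; r = 22.1 − 21.5 = 0.6
x=4: ŷ = 8 + 4.5·4 = 26; r = 24.4 − 26 = -1.6
x=5: ŷ = 8 + 4.5·5 = 30.5; r = 33.7 − 30.5 = 3.2
x=6: ŷ = 8 + 4.5·6 = 35; r = 33 − 35 = -2
|r| > 0.9: x=1 (|r|=1), x=4 (|r|=1.6), x=5 (|r|=3.2), x=6 (|r|=2) → 4

4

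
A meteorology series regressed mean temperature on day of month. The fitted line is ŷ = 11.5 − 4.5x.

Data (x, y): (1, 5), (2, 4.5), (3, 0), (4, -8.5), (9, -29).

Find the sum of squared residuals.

x=1: ŷ = 11.5 − 4.5·1 = 7; r = 5 − 7 = -2
x=2: ŷ = 11.5 − 4.5·2 = 2.5; r = 4.5 − 2.5 = 2
x=3: ŷ = 11.5 − 4.5·3 = -2; r = 0 − (-2) = 2
x=4: ŷ = 11.5 − 4.5·4 = -6.5; r = -8.5 − (-6.5) = -2
x=9: ŷ = 11.5 − 4.5·9 = -29; r = -29 − (-29) = 0
SSE = 4 + 4 + 4 + 4 + 0 = 16

SSE = 16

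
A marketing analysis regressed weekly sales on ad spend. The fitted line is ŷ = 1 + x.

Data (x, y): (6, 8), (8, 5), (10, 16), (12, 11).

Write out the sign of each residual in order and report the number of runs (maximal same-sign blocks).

x=6: ŷ = 1 + 6 = 7; e = 8 − 7 = 1
x=8: ŷ = 1 + 8 = 9; e = 5 − 9 = -4
x=10: ŷ = 1 + 10 = 11; e = 16 − 11 = 5
x=12: ŷ = 1 + 12 = 13; e = 11 − 13 = -2
Signs: + − + −
Runs: +×1, −×1, +×1, −×1 → 4

4 runs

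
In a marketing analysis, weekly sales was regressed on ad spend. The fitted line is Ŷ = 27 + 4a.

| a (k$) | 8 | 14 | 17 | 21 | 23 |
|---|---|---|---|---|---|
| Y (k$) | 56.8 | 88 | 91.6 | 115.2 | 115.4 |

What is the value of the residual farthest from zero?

a=8: Ŷ = 27 + 4·8 = 59; r = 56.8 − 59 = -2.2
a=14: Ŷ = 27 + 4·14 = 83; r = 88 − 83 = 5
a=17: Ŷ = 27 + 4·17 = 95; r = 91.6 − 95 = -3.4
a=21: Ŷ = 27 + 4·21 = 111; r = 115.2 − 111 = 4.2
a=23: Ŷ = 27 + 4·23 = 119; r = 115.4 − 119 = -3.6
Largest |r| is 5 at a = 14, residual 5.

r = 5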